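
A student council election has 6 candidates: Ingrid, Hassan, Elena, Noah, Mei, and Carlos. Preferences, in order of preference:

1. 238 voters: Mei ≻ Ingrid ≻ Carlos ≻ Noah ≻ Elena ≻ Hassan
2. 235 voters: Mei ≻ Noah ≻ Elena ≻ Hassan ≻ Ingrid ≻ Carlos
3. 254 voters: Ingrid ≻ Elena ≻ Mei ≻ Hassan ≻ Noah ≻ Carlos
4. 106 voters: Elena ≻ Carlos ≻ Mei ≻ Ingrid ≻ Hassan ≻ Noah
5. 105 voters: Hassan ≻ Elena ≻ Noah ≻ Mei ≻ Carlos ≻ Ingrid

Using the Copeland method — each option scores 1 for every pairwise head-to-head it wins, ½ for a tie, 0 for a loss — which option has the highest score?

Ingrid: beats Hassan, Elena, Noah, and Carlos; loses to Mei → score 4.
Hassan: beats Carlos; loses to Ingrid, Elena, Noah, and Mei → score 1.
Elena: beats Hassan and Carlos; loses to Ingrid, Noah, and Mei → score 2.
Noah: beats Hassan, Elena, and Carlos; loses to Ingrid and Mei → score 3.
Mei: beats Ingrid, Hassan, Elena, Noah, and Carlos → score 5.
Carlos: loses to Ingrid, Hassan, Elena, Noah, and Mei → score 0.
Mei has the best pairwise record.

Mei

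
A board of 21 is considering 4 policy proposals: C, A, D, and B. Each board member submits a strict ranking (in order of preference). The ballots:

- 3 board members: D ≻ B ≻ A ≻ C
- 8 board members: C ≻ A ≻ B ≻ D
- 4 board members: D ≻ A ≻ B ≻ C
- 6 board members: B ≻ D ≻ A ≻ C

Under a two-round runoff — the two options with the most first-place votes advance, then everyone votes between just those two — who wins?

D

Round 1 first-place votes: C 8, A 0, D 7, B 6.
C and D advance.
Runoff: C is preferred to D by 8 voters; D by 13.
D wins the runoff.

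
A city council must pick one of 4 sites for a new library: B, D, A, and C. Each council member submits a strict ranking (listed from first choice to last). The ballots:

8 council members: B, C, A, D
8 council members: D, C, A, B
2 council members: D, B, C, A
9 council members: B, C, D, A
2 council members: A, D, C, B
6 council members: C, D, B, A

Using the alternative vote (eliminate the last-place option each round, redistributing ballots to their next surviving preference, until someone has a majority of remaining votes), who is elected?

D

Round 1: B 17, D 10, A 2, C 6. Eliminate A.
Round 2: B 17, D 12, C 6. Eliminate C.
Round 3: B 17, D 18. D has a majority.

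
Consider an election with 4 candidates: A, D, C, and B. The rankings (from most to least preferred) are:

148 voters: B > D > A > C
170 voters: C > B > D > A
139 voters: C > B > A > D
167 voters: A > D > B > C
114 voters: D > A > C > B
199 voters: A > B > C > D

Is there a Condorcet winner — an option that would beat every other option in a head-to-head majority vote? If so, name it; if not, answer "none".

A

A vs D: 505–432 for A.
A vs C: 628–309 for A.
A vs B: 480–457 for A.
A beats every other option head-to-head.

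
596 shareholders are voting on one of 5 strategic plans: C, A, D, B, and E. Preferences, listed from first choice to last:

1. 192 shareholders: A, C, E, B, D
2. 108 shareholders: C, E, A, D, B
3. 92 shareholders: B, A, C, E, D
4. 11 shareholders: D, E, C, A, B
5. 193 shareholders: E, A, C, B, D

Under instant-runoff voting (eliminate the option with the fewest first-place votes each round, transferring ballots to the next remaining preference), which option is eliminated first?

D

Round 1: C 108, A 192, D 11, B 92, E 193. Eliminate D.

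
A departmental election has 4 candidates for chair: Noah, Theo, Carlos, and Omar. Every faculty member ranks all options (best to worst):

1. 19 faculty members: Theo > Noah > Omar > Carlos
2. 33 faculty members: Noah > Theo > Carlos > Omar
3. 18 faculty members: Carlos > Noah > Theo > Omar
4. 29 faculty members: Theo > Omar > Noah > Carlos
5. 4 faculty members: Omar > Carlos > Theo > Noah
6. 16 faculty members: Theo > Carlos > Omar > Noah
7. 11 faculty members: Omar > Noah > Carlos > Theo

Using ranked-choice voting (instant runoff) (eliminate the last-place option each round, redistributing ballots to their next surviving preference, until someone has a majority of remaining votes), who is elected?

Theo

Round 1: Noah 33, Theo 64, Carlos 18, Omar 15. Eliminate Omar.
Round 2: Noah 44, Theo 64, Carlos 22. Eliminate Carlos.
Round 3: Noah 62, Theo 68. Theo has a majority.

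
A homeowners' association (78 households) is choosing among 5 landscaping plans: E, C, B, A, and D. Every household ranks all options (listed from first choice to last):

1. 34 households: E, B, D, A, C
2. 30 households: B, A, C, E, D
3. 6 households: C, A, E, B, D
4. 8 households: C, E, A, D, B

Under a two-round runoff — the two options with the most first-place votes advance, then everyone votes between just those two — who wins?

Round 1 first-place votes: E 34, C 14, B 30, A 0, D 0.
E and B advance.
Runoff: E is preferred to B by 48 voters; B by 30.
E wins the runoff.

E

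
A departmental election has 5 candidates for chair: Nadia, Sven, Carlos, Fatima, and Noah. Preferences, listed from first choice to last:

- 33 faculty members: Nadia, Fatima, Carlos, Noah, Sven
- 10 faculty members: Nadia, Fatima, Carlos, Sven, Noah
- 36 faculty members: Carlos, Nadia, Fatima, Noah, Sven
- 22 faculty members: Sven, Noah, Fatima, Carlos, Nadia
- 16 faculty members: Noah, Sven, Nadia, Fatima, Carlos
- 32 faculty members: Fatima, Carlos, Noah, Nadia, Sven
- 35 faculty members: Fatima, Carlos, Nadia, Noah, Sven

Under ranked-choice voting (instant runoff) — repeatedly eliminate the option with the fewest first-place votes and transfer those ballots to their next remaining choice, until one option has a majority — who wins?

Round 1: Nadia 43, Sven 22, Carlos 36, Fatima 67, Noah 16. Eliminate Noah.
Round 2: Nadia 43, Sven 38, Carlos 36, Fatima 67. Eliminate Carlos.
Round 3: Nadia 79, Sven 38, Fatima 67. Eliminate Sven.
Round 4: Nadia 95, Fatima 89. Nadia has a majority.

Nadia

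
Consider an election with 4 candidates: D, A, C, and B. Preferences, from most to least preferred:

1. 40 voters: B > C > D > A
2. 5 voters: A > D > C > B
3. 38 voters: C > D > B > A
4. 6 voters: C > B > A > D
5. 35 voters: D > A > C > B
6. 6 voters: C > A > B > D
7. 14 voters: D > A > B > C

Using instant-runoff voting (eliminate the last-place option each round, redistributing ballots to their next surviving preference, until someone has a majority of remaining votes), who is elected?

Round 1: D 49, A 5, C 50, B 40. Eliminate A.
Round 2: D 54, C 50, B 40. Eliminate B.
Round 3: D 54, C 90. C has a majority.

C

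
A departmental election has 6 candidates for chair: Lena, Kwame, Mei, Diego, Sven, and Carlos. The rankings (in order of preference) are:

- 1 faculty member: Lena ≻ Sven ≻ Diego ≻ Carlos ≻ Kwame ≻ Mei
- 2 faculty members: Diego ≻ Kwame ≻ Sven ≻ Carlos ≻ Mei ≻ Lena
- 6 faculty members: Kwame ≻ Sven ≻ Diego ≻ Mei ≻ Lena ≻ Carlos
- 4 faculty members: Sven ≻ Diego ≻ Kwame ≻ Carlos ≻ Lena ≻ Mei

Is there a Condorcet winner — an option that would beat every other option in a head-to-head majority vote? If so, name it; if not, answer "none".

none

Checking pairwise contests:
Kwame beats Lena 12–1.
Diego beats Kwame 7–6.
Kwame beats Mei 13–0.
Sven beats Diego 11–2.
Kwame beats Sven 8–5.
Lena beats Carlos 7–6.
Every option loses at least one head-to-head, so there is no Condorcet winner.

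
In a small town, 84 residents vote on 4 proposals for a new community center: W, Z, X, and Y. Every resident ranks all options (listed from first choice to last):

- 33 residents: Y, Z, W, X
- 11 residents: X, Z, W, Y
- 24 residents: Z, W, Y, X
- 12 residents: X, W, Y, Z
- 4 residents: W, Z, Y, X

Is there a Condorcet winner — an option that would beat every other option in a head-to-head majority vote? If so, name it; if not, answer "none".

Checking pairwise contests:
Z beats W 68–16.
Y beats Z 45–39.
W beats X 61–23.
W beats Y 51–33.
Every option loses at least one head-to-head, so there is no Condorcet winner.

none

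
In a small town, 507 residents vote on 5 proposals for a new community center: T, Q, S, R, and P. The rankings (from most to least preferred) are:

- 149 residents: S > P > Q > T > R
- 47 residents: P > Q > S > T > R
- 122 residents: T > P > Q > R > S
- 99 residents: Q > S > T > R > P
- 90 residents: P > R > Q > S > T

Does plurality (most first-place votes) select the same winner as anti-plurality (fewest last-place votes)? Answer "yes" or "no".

Plurality — first-place votes: T 122, Q 99, S 149, R 0, P 137. Winner: S.
Anti-plurality — last-place votes: T 90, Q 0, S 122, R 196, P 99. Winner: Q.
The two methods disagree.

no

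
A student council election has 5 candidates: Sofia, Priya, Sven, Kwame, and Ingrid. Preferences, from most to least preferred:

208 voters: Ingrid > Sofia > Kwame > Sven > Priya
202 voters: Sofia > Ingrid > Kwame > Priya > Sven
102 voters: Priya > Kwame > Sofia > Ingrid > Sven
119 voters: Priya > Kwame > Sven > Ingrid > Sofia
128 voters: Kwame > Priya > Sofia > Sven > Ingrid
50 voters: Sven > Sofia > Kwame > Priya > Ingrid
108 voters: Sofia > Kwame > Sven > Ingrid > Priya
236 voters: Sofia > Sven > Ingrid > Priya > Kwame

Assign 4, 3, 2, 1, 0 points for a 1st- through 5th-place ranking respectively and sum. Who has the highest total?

Sofia: 208·3 + 202·4 + 102·2 + 119·0 + 128·2 + 50·3 + 108·4 + 236·4 = 3418
Priya: 208·0 + 202·1 + 102·4 + 119·4 + 128·3 + 50·1 + 108·0 + 236·1 = 1756
Sven: 208·1 + 202·0 + 102·0 + 119·2 + 128·1 + 50·4 + 108·2 + 236·3 = 1698
Kwame: 208·2 + 202·2 + 102·3 + 119·3 + 128·4 + 50·2 + 108·3 + 236·0 = 2419
Ingrid: 208·4 + 202·3 + 102·1 + 119·1 + 128·0 + 50·0 + 108·1 + 236·2 = 2239
Sofia has the highest Borda score (3418).

Sofia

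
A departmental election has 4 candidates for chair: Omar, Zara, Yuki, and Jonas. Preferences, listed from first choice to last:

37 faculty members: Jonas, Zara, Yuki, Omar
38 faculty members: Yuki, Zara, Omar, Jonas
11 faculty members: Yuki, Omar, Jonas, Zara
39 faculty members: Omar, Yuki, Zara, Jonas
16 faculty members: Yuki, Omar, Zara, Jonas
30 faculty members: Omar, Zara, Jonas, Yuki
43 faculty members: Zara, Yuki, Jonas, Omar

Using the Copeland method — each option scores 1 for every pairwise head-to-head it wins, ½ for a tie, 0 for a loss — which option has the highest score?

Omar: beats Jonas; loses to Zara and Yuki → score 1.
Zara: beats Omar, Yuki, and Jonas → score 3.
Yuki: beats Omar and Jonas; loses to Zara → score 2.
Jonas: loses to Omar, Zara, and Yuki → score 0.
Zara has the best pairwise record.

Zara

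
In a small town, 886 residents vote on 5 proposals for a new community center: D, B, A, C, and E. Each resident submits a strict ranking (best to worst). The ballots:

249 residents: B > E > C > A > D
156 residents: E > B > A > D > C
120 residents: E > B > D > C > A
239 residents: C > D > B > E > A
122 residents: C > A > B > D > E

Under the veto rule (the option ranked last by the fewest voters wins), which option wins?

B

Last-place votes: D 249, B 0, A 359, C 156, E 122.
B is ranked last by the fewest voters, so B wins.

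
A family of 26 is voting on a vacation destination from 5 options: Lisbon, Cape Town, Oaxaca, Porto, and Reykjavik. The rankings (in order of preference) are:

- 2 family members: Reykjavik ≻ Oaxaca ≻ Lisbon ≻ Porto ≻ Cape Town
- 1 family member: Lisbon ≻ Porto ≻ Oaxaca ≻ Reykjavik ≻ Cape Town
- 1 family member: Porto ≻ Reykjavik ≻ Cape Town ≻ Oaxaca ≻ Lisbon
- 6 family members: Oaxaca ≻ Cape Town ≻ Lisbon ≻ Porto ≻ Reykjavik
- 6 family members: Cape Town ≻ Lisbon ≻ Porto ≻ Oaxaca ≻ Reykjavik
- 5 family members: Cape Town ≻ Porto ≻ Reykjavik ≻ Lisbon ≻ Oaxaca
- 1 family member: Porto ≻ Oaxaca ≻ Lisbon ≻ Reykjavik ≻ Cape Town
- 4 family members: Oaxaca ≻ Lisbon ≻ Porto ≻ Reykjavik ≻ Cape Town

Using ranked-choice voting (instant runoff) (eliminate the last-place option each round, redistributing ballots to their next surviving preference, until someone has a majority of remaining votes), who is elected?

Round 1: Lisbon 1, Cape Town 11, Oaxaca 10, Porto 2, Reykjavik 2. Eliminate Lisbon.
Round 2: Cape Town 11, Oaxaca 10, Porto 3, Reykjavik 2. Eliminate Reykjavik.
Round 3: Cape Town 11, Oaxaca 12, Porto 3. Eliminate Porto.
Round 4: Cape Town 12, Oaxaca 14. Oaxaca has a majority.

Oaxaca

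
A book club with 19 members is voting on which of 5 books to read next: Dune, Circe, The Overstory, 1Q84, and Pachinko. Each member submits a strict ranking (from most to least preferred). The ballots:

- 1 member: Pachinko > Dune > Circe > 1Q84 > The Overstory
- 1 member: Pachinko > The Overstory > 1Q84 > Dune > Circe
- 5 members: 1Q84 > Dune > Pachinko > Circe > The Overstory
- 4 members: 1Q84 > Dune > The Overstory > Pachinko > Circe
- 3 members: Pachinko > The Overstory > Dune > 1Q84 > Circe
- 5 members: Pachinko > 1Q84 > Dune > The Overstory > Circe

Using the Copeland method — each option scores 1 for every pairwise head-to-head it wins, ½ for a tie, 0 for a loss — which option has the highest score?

Dune: beats Circe and The Overstory; loses to 1Q84 and Pachinko → score 2.
Circe: loses to Dune, The Overstory, 1Q84, and Pachinko → score 0.
The Overstory: beats Circe; loses to Dune, 1Q84, and Pachinko → score 1.
1Q84: beats Dune, Circe, and The Overstory; loses to Pachinko → score 3.
Pachinko: beats Dune, Circe, The Overstory, and 1Q84 → score 4.
Pachinko has the best pairwise record.

Pachinko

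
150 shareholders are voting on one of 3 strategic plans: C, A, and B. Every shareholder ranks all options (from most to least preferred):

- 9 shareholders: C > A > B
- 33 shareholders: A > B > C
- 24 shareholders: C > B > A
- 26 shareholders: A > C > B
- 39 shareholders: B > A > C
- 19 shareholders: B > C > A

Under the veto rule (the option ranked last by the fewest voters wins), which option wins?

B

Last-place votes: C 72, A 43, B 35.
B is ranked last by the fewest voters, so B wins.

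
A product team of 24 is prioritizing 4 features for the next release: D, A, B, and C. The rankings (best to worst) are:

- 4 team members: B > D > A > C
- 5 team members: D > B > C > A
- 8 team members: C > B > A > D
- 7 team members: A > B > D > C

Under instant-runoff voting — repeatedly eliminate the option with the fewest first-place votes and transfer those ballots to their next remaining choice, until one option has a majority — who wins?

D

Round 1: D 5, A 7, B 4, C 8. Eliminate B.
Round 2: D 9, A 7, C 8. Eliminate A.
Round 3: D 16, C 8. D has a majority.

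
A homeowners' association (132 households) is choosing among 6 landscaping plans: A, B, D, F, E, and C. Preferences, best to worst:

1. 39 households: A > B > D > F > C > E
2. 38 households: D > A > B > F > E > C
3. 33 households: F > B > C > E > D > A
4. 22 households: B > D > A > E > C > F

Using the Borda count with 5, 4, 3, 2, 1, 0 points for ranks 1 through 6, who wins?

A: 39·5 + 38·4 + 33·0 + 22·3 = 413
B: 39·4 + 38·3 + 33·4 + 22·5 = 512
D: 39·3 + 38·5 + 33·1 + 22·4 = 428
F: 39·2 + 38·2 + 33·5 + 22·0 = 319
E: 39·0 + 38·1 + 33·2 + 22·2 = 148
C: 39·1 + 38·0 + 33·3 + 22·1 = 160
B has the highest Borda score (512).

B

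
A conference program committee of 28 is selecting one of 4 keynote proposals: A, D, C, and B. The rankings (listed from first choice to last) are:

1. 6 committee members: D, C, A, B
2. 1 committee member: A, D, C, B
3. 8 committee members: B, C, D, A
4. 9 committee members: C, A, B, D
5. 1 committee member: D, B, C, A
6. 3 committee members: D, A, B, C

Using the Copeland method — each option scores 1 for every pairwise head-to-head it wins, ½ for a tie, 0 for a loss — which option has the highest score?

A: beats B; loses to D and C → score 1.
D: beats A; loses to C and B → score 1.
C: beats A, D, and B → score 3.
B: beats D; loses to A and C → score 1.
C has the best pairwise record.

C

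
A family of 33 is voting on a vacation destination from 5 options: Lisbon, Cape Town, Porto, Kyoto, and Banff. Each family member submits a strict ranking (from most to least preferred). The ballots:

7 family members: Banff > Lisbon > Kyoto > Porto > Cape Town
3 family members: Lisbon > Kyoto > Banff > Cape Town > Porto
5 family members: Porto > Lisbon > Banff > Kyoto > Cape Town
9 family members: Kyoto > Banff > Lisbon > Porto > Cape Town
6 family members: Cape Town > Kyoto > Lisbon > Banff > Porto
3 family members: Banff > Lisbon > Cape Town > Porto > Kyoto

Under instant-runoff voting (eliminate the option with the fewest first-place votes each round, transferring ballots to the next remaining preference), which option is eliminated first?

Round 1: Lisbon 3, Cape Town 6, Porto 5, Kyoto 9, Banff 10. Eliminate Lisbon.

Lisbon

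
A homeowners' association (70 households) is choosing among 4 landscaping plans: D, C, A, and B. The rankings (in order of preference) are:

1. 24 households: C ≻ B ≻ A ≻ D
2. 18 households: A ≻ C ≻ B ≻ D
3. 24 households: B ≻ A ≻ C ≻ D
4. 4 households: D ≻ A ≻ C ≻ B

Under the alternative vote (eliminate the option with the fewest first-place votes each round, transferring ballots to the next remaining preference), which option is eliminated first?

Round 1: D 4, C 24, A 18, B 24. Eliminate D.

D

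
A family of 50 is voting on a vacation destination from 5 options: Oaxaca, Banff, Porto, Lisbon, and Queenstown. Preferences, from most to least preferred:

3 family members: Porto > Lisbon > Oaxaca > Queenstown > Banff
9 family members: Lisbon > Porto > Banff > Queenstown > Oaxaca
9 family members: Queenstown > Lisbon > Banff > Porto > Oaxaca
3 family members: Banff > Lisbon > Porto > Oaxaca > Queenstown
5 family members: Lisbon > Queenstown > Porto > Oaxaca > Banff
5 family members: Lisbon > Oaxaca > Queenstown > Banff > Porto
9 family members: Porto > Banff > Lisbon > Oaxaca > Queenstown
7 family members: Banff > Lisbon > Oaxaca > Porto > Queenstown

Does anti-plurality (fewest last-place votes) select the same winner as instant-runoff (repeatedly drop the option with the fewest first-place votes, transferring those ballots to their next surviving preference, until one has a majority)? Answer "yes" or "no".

Anti-plurality — last-place votes: Oaxaca 18, Banff 8, Porto 5, Lisbon 0, Queenstown 19. Winner: Lisbon.
Instant-runoff — R1 Oaxaca 0, Banff 10, Porto 12, Lisbon 19, Queenstown 9 (Oaxaca out); R2 Banff 10, Porto 12, Lisbon 19, Queenstown 9 (Queenstown out); R3 Banff 10, Porto 12, Lisbon 28 (Lisbon winner). Winner: Lisbon.
The two methods agree.

yes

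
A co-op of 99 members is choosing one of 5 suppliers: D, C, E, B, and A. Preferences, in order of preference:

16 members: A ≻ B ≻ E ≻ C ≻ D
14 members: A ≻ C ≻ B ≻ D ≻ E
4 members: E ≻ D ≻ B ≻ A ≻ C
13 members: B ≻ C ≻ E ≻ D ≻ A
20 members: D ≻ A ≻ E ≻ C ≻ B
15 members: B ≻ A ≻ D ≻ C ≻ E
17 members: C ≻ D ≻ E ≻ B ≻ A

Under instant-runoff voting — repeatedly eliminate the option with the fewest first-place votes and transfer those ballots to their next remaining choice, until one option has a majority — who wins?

Round 1: D 20, C 17, E 4, B 28, A 30. Eliminate E.
Round 2: D 24, C 17, B 28, A 30. Eliminate C.
Round 3: D 41, B 28, A 30. Eliminate B.
Round 4: D 54, A 45. D has a majority.

D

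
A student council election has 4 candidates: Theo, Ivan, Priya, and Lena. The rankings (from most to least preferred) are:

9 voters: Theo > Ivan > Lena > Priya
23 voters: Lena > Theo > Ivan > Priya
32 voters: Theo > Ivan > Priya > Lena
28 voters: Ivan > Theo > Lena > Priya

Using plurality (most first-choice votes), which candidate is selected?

First-place votes: Theo 41, Ivan 28, Priya 0, Lena 23.
Theo has the most first-place votes.

Theo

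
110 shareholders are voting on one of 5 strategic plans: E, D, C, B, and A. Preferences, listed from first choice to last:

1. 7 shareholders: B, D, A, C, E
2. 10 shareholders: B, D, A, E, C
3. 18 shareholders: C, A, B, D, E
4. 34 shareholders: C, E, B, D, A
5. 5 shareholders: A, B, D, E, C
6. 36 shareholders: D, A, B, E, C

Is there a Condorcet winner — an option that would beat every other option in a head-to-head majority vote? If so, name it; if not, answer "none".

Checking pairwise contests:
D beats E 76–34.
B beats D 74–36.
D beats C 58–52.
A beats B 59–51.
D beats A 87–23.
Every option loses at least one head-to-head, so there is no Condorcet winner.

none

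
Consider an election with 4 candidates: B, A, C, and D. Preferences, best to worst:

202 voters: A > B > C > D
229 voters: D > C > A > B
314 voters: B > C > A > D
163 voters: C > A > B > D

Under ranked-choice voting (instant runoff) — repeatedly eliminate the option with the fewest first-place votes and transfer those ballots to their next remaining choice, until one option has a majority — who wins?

A

Round 1: B 314, A 202, C 163, D 229. Eliminate C.
Round 2: B 314, A 365, D 229. Eliminate D.
Round 3: B 314, A 594. A has a majority.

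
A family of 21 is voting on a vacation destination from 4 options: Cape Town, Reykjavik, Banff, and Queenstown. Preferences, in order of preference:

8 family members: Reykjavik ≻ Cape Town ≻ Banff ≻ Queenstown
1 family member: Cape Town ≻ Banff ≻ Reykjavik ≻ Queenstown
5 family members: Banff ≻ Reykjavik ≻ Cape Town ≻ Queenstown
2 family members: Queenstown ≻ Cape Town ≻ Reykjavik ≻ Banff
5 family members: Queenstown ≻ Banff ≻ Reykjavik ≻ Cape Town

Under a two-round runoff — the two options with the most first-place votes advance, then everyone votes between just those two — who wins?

Reykjavik

Round 1 first-place votes: Cape Town 1, Reykjavik 8, Banff 5, Queenstown 7.
Reykjavik and Queenstown advance.
Runoff: Reykjavik is preferred to Queenstown by 14 voters; Queenstown by 7.
Reykjavik wins the runoff.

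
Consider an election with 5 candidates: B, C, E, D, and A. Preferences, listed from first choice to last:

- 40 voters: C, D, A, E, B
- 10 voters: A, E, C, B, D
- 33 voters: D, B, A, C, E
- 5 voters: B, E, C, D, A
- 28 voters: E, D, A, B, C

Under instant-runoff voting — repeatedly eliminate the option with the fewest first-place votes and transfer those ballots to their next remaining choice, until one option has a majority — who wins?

Round 1: B 5, C 40, E 28, D 33, A 10. Eliminate B.
Round 2: C 40, E 33, D 33, A 10. Eliminate A.
Round 3: C 40, E 43, D 33. Eliminate D.
Round 4: C 73, E 43. C has a majority.

C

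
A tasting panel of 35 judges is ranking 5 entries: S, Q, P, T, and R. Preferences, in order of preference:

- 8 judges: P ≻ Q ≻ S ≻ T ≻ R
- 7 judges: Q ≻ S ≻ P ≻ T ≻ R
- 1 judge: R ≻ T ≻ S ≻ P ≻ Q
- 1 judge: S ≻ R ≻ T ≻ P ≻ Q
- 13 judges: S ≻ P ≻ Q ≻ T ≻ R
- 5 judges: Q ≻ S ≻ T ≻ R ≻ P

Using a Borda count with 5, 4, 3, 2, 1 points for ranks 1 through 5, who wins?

S

S: 8·3 + 7·4 + 1·3 + 1·5 + 13·5 + 5·4 = 145
Q: 8·4 + 7·5 + 1·1 + 1·1 + 13·3 + 5·5 = 133
P: 8·5 + 7·3 + 1·2 + 1·2 + 13·4 + 5·1 = 122
T: 8·2 + 7·2 + 1·4 + 1·3 + 13·2 + 5·3 = 78
R: 8·1 + 7·1 + 1·5 + 1·4 + 13·1 + 5·2 = 47
S has the highest Borda score (145).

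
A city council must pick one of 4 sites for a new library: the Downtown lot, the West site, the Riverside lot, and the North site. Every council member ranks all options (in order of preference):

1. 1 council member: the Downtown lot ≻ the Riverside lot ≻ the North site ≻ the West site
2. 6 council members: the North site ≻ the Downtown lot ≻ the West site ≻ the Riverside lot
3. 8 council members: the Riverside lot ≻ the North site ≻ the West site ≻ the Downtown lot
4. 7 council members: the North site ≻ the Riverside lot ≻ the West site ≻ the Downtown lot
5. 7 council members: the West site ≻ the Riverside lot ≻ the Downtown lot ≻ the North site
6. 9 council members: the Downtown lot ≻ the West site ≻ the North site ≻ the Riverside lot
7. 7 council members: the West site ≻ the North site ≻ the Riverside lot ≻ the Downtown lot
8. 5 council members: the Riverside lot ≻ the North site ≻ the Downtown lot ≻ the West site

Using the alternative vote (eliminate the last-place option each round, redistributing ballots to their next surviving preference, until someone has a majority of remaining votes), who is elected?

Round 1: the Downtown lot 10, the West site 14, the Riverside lot 13, the North site 13. Eliminate the Downtown lot.
Round 2: the West site 23, the Riverside lot 14, the North site 13. Eliminate the North site.
Round 3: the West site 29, the Riverside lot 21. The West site has a majority.

the West site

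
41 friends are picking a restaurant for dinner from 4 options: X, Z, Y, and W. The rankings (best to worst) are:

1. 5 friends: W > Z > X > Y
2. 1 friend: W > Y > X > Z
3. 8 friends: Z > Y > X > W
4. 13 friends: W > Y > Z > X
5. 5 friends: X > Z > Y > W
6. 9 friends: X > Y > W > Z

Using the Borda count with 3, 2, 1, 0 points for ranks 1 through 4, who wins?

Y

X: 5·1 + 1·1 + 8·1 + 13·0 + 5·3 + 9·3 = 56
Z: 5·2 + 1·0 + 8·3 + 13·1 + 5·2 + 9·0 = 57
Y: 5·0 + 1·2 + 8·2 + 13·2 + 5·1 + 9·2 = 67
W: 5·3 + 1·3 + 8·0 + 13·3 + 5·0 + 9·1 = 66
Y has the highest Borda score (67).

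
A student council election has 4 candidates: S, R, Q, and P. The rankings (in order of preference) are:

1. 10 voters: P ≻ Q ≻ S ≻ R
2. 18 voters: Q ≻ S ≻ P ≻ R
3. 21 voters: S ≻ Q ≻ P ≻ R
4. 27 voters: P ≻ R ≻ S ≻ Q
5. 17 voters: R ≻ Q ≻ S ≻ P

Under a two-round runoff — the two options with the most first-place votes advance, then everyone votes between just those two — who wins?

Round 1 first-place votes: S 21, R 17, Q 18, P 37.
P and S advance.
Runoff: P is preferred to S by 37 voters; S by 56.
S wins the runoff.

S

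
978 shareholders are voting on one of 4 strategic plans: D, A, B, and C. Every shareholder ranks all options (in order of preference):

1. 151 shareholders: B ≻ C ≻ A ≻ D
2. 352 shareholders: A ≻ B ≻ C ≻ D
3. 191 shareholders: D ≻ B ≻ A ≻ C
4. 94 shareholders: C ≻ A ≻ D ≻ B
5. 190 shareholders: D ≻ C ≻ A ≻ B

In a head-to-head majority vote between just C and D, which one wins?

C

Voters preferring C to D: 597; preferring D to C: 381.
C wins the head-to-head.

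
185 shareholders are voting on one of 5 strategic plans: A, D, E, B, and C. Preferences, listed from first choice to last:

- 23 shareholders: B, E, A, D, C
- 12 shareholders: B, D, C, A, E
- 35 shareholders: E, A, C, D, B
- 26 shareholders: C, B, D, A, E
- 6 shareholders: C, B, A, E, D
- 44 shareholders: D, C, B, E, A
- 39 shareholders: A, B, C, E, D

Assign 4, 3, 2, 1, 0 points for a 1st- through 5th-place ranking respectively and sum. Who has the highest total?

B

A: 23·2 + 12·1 + 35·3 + 26·1 + 6·2 + 44·0 + 39·4 = 357
D: 23·1 + 12·3 + 35·1 + 26·2 + 6·0 + 44·4 + 39·0 = 322
E: 23·3 + 12·0 + 35·4 + 26·0 + 6·1 + 44·1 + 39·1 = 298
B: 23·4 + 12·4 + 35·0 + 26·3 + 6·3 + 44·2 + 39·3 = 441
C: 23·0 + 12·2 + 35·2 + 26·4 + 6·4 + 44·3 + 39·2 = 432
B has the highest Borda score (441).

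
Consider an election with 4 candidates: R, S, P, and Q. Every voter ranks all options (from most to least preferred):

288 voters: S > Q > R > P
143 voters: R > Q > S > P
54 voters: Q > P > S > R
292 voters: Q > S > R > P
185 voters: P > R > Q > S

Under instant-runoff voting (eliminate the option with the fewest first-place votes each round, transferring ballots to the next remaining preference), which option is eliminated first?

R

Round 1: R 143, S 288, P 185, Q 346. Eliminate R.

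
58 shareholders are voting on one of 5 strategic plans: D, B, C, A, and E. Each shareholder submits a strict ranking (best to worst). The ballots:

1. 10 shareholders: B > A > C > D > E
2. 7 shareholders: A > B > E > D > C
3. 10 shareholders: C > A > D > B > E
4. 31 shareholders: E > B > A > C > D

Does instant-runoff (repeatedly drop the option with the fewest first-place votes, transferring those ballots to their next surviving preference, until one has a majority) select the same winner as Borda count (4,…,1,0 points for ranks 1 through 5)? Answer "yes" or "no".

Instant-runoff — R1 D 0, B 10, C 10, A 7, E 31 (E winner). Winner: E.
Borda — scores: D 37, B 164, C 91, A 150, E 138. Winner: B.
The two methods disagree.

no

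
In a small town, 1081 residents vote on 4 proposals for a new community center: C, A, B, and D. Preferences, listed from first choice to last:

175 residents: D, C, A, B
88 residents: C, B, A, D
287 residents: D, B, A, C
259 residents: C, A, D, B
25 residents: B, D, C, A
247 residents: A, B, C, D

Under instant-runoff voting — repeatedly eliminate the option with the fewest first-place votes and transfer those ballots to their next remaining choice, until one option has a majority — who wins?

Round 1: C 347, A 247, B 25, D 462. Eliminate B.
Round 2: C 347, A 247, D 487. Eliminate A.
Round 3: C 594, D 487. C has a majority.

C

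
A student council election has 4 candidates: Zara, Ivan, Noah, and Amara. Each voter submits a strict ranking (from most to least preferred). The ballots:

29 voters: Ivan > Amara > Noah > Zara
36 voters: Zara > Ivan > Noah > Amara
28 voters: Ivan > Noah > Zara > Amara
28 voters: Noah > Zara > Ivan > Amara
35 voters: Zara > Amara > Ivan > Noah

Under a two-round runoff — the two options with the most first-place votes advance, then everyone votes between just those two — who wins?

Zara

Round 1 first-place votes: Zara 71, Ivan 57, Noah 28, Amara 0.
Zara and Ivan advance.
Runoff: Zara is preferred to Ivan by 99 voters; Ivan by 57.
Zara wins the runoff.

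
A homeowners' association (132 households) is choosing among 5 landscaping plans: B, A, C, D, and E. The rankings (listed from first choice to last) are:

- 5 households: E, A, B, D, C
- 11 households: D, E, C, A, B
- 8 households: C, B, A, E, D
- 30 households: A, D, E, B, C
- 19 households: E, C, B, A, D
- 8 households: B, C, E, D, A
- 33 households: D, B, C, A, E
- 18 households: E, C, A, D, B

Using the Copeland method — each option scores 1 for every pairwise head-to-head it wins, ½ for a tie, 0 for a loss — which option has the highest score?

B: beats A and C; loses to D and E → score 2.
A: beats D and E; loses to B and C → score 2.
C: beats A; loses to B, D, and E → score 1.
D: beats B, C, and E; loses to A → score 3.
E: beats B and C; loses to A and D → score 2.
D has the best pairwise record.

D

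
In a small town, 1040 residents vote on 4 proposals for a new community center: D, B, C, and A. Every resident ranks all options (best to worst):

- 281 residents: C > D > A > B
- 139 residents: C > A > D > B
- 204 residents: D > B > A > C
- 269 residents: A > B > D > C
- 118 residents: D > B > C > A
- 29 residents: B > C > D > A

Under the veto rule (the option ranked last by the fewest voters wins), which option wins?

Last-place votes: D 0, B 420, C 473, A 147.
D is ranked last by the fewest voters, so D wins.

D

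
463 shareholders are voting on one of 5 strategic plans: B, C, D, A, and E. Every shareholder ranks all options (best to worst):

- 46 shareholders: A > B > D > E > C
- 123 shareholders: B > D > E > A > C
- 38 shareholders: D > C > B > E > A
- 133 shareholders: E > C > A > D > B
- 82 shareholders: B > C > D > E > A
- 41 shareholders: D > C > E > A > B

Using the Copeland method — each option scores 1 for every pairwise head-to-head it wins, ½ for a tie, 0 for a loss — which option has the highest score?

B: beats C, D, A, and E → score 4.
C: beats A; loses to B, D, and E → score 1.
D: beats C, A, and E; loses to B → score 3.
A: loses to B, C, D, and E → score 0.
E: beats C and A; loses to B and D → score 2.
B has the best pairwise record.

B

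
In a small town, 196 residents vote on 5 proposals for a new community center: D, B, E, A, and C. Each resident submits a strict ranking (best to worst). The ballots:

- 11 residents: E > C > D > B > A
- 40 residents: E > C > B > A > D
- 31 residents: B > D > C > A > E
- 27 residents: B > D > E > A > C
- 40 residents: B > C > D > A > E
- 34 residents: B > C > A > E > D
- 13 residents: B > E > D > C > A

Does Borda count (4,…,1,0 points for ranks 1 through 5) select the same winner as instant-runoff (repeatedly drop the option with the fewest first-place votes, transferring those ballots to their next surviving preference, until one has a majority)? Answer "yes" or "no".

yes

Borda — scores: D 302, B 671, E 331, A 206, C 450. Winner: B.
Instant-runoff — R1 D 0, B 145, E 51, A 0, C 0 (B winner). Winner: B.
The two methods agree.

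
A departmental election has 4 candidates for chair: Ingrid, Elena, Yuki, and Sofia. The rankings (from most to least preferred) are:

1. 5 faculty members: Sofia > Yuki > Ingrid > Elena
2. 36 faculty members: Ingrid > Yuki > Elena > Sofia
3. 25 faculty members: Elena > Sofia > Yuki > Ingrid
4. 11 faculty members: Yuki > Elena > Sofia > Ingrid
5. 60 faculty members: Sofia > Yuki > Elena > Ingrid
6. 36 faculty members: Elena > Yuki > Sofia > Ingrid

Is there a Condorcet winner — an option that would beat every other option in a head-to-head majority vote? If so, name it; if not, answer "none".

none

Checking pairwise contests:
Elena beats Ingrid 132–41.
Yuki beats Elena 112–61.
Sofia beats Yuki 90–83.
Elena beats Sofia 108–65.
Every option loses at least one head-to-head, so there is no Condorcet winner.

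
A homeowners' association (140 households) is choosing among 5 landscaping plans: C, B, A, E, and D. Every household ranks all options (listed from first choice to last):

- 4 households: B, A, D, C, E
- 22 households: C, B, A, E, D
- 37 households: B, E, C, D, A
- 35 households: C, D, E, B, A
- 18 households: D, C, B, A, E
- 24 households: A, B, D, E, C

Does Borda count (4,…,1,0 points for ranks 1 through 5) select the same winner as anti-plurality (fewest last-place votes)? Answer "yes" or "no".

yes

Borda — scores: C 360, B 373, A 170, E 227, D 270. Winner: B.
Anti-plurality — last-place votes: C 24, B 0, A 72, E 22, D 22. Winner: B.
The two methods agree.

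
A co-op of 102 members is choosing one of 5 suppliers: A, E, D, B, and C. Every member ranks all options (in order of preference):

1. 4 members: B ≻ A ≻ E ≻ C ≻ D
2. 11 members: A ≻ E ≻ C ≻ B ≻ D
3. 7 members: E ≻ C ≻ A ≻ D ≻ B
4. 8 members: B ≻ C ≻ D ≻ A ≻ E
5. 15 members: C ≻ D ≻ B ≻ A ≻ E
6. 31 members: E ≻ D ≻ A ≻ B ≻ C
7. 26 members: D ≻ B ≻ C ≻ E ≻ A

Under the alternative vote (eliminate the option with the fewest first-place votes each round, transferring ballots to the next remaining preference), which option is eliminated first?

A

Round 1: A 11, E 38, D 26, B 12, C 15. Eliminate A.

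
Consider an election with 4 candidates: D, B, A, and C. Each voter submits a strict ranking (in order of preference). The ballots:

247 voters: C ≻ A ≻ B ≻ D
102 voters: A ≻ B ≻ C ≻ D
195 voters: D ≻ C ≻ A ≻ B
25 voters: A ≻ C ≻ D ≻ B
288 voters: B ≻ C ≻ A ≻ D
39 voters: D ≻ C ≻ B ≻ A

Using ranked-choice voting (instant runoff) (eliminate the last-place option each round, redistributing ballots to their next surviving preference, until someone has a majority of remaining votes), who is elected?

Round 1: D 234, B 288, A 127, C 247. Eliminate A.
Round 2: D 234, B 390, C 272. Eliminate D.
Round 3: B 390, C 506. C has a majority.

C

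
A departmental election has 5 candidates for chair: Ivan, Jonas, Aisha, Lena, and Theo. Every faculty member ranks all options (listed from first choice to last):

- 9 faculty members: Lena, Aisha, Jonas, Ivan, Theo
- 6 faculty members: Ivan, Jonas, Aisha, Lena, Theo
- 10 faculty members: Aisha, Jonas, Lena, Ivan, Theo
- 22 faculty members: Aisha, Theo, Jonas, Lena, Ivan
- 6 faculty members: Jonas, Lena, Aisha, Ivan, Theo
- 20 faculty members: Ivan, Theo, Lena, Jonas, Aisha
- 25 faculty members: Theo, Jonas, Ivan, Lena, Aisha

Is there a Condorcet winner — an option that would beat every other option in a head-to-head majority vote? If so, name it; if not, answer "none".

none

Checking pairwise contests:
Jonas beats Ivan 72–26.
Theo beats Jonas 67–31.
Ivan beats Aisha 51–47.
Ivan beats Lena 51–47.
Ivan beats Theo 51–47.
Every option loses at least one head-to-head, so there is no Condorcet winner.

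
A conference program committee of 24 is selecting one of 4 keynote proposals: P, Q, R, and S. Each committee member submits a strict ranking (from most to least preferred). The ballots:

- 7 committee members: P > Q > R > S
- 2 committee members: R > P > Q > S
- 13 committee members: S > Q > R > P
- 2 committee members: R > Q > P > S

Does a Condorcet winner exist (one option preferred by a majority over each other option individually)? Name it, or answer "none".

S vs P: 13–11 for S.
S vs Q: 13–11 for S.
S vs R: 13–11 for S.
S beats every other option head-to-head.

S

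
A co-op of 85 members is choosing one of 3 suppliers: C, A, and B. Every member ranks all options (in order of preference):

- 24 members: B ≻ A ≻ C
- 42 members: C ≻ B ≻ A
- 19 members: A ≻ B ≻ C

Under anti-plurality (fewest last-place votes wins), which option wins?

Last-place votes: C 43, A 42, B 0.
B is ranked last by the fewest voters, so B wins.

B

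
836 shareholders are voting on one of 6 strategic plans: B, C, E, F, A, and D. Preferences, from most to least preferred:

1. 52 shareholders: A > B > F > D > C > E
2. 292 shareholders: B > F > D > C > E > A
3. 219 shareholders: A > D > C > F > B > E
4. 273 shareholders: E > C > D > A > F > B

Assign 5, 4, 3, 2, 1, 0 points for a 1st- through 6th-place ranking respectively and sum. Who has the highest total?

D

B: 52·4 + 292·5 + 219·1 + 273·0 = 1887
C: 52·1 + 292·2 + 219·3 + 273·4 = 2385
E: 52·0 + 292·1 + 219·0 + 273·5 = 1657
F: 52·3 + 292·4 + 219·2 + 273·1 = 2035
A: 52·5 + 292·0 + 219·5 + 273·2 = 1901
D: 52·2 + 292·3 + 219·4 + 273·3 = 2675
D has the highest Borda score (2675).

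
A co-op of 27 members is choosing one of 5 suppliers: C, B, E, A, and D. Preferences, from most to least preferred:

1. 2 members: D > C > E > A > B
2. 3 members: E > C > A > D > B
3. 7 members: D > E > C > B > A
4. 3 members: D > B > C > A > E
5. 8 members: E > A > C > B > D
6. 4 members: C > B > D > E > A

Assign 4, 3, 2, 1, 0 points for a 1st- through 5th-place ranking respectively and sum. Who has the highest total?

E

C: 2·3 + 3·3 + 7·2 + 3·2 + 8·2 + 4·4 = 67
B: 2·0 + 3·0 + 7·1 + 3·3 + 8·1 + 4·3 = 36
E: 2·2 + 3·4 + 7·3 + 3·0 + 8·4 + 4·1 = 73
A: 2·1 + 3·2 + 7·0 + 3·1 + 8·3 + 4·0 = 35
D: 2·4 + 3·1 + 7·4 + 3·4 + 8·0 + 4·2 = 59
E has the highest Borda score (73).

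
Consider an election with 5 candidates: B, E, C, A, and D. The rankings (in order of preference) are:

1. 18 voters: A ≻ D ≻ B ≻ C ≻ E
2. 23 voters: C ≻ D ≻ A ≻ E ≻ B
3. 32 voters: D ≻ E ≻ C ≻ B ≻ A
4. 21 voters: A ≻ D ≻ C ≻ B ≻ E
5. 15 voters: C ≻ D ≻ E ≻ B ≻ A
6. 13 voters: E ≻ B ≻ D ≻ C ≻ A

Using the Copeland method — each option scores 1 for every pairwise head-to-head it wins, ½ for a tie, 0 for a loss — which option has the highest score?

D

B: loses to E, C, A, and D → score 0.
E: beats B; loses to C, A, and D → score 1.
C: beats B, E, and A; loses to D → score 3.
A: beats B and E; loses to C and D → score 2.
D: beats B, E, C, and A → score 4.
D has the best pairwise record.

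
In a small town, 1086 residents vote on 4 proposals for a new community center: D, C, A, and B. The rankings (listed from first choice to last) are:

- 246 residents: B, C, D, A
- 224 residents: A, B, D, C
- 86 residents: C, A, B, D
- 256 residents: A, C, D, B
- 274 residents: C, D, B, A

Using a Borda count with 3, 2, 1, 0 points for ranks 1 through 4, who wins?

C

D: 246·1 + 224·1 + 86·0 + 256·1 + 274·2 = 1274
C: 246·2 + 224·0 + 86·3 + 256·2 + 274·3 = 2084
A: 246·0 + 224·3 + 86·2 + 256·3 + 274·0 = 1612
B: 246·3 + 224·2 + 86·1 + 256·0 + 274·1 = 1546
C has the highest Borda score (2084).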